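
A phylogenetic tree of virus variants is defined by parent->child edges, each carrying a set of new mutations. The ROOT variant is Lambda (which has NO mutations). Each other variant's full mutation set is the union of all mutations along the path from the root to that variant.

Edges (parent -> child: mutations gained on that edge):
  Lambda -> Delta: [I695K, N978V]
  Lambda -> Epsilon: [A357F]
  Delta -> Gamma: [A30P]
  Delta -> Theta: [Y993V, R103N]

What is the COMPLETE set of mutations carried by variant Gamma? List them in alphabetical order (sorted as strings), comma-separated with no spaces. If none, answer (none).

At Lambda: gained [] -> total []
At Delta: gained ['I695K', 'N978V'] -> total ['I695K', 'N978V']
At Gamma: gained ['A30P'] -> total ['A30P', 'I695K', 'N978V']

Answer: A30P,I695K,N978V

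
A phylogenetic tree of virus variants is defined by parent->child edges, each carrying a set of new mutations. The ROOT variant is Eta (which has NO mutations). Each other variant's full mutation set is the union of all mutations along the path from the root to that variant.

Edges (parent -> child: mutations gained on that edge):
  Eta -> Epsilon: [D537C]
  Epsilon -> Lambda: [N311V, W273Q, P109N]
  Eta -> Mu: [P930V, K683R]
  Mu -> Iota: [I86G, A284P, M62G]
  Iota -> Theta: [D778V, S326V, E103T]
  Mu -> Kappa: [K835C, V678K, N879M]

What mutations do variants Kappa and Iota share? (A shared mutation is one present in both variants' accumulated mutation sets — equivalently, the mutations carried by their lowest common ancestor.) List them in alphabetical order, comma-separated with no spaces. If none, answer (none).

Answer: K683R,P930V

Derivation:
Accumulating mutations along path to Kappa:
  At Eta: gained [] -> total []
  At Mu: gained ['P930V', 'K683R'] -> total ['K683R', 'P930V']
  At Kappa: gained ['K835C', 'V678K', 'N879M'] -> total ['K683R', 'K835C', 'N879M', 'P930V', 'V678K']
Mutations(Kappa) = ['K683R', 'K835C', 'N879M', 'P930V', 'V678K']
Accumulating mutations along path to Iota:
  At Eta: gained [] -> total []
  At Mu: gained ['P930V', 'K683R'] -> total ['K683R', 'P930V']
  At Iota: gained ['I86G', 'A284P', 'M62G'] -> total ['A284P', 'I86G', 'K683R', 'M62G', 'P930V']
Mutations(Iota) = ['A284P', 'I86G', 'K683R', 'M62G', 'P930V']
Intersection: ['K683R', 'K835C', 'N879M', 'P930V', 'V678K'] ∩ ['A284P', 'I86G', 'K683R', 'M62G', 'P930V'] = ['K683R', 'P930V']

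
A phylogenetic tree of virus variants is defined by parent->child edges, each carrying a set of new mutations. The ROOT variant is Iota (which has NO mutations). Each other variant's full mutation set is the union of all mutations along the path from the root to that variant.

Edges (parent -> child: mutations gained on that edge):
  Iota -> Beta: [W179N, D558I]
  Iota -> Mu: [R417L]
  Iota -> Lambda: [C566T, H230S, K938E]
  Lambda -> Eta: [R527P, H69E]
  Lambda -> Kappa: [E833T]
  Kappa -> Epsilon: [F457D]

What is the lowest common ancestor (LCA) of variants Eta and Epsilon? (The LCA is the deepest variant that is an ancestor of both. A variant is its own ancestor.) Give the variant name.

Answer: Lambda

Derivation:
Path from root to Eta: Iota -> Lambda -> Eta
  ancestors of Eta: {Iota, Lambda, Eta}
Path from root to Epsilon: Iota -> Lambda -> Kappa -> Epsilon
  ancestors of Epsilon: {Iota, Lambda, Kappa, Epsilon}
Common ancestors: {Iota, Lambda}
Walk up from Epsilon: Epsilon (not in ancestors of Eta), Kappa (not in ancestors of Eta), Lambda (in ancestors of Eta), Iota (in ancestors of Eta)
Deepest common ancestor (LCA) = Lambda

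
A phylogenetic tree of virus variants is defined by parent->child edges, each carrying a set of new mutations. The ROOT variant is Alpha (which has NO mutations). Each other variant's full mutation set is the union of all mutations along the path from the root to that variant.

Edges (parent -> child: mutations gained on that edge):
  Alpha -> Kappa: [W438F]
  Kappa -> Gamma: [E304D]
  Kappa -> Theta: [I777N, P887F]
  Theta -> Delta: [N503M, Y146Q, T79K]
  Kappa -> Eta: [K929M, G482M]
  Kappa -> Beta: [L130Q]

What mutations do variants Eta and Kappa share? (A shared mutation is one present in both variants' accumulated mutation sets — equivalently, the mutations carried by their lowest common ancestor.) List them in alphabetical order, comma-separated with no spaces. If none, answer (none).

Answer: W438F

Derivation:
Accumulating mutations along path to Eta:
  At Alpha: gained [] -> total []
  At Kappa: gained ['W438F'] -> total ['W438F']
  At Eta: gained ['K929M', 'G482M'] -> total ['G482M', 'K929M', 'W438F']
Mutations(Eta) = ['G482M', 'K929M', 'W438F']
Accumulating mutations along path to Kappa:
  At Alpha: gained [] -> total []
  At Kappa: gained ['W438F'] -> total ['W438F']
Mutations(Kappa) = ['W438F']
Intersection: ['G482M', 'K929M', 'W438F'] ∩ ['W438F'] = ['W438F']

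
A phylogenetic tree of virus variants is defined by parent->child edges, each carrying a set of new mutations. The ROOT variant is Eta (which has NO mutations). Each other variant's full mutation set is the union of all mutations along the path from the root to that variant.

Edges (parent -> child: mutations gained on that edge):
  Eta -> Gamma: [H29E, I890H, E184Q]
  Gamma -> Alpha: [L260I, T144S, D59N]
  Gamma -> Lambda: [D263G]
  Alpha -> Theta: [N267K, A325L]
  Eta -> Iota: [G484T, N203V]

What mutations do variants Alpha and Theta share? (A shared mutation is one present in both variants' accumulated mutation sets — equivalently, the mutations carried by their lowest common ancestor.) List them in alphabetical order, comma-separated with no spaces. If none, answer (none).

Answer: D59N,E184Q,H29E,I890H,L260I,T144S

Derivation:
Accumulating mutations along path to Alpha:
  At Eta: gained [] -> total []
  At Gamma: gained ['H29E', 'I890H', 'E184Q'] -> total ['E184Q', 'H29E', 'I890H']
  At Alpha: gained ['L260I', 'T144S', 'D59N'] -> total ['D59N', 'E184Q', 'H29E', 'I890H', 'L260I', 'T144S']
Mutations(Alpha) = ['D59N', 'E184Q', 'H29E', 'I890H', 'L260I', 'T144S']
Accumulating mutations along path to Theta:
  At Eta: gained [] -> total []
  At Gamma: gained ['H29E', 'I890H', 'E184Q'] -> total ['E184Q', 'H29E', 'I890H']
  At Alpha: gained ['L260I', 'T144S', 'D59N'] -> total ['D59N', 'E184Q', 'H29E', 'I890H', 'L260I', 'T144S']
  At Theta: gained ['N267K', 'A325L'] -> total ['A325L', 'D59N', 'E184Q', 'H29E', 'I890H', 'L260I', 'N267K', 'T144S']
Mutations(Theta) = ['A325L', 'D59N', 'E184Q', 'H29E', 'I890H', 'L260I', 'N267K', 'T144S']
Intersection: ['D59N', 'E184Q', 'H29E', 'I890H', 'L260I', 'T144S'] ∩ ['A325L', 'D59N', 'E184Q', 'H29E', 'I890H', 'L260I', 'N267K', 'T144S'] = ['D59N', 'E184Q', 'H29E', 'I890H', 'L260I', 'T144S']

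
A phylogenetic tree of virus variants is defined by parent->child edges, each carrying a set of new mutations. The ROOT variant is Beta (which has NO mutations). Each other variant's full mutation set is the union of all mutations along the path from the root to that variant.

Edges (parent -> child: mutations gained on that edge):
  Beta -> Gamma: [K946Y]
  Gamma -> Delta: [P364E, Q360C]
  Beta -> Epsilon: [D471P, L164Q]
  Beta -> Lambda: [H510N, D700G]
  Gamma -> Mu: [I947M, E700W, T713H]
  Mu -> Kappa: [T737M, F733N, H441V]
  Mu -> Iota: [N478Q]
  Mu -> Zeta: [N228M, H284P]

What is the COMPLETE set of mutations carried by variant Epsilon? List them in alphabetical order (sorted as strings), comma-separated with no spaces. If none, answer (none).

At Beta: gained [] -> total []
At Epsilon: gained ['D471P', 'L164Q'] -> total ['D471P', 'L164Q']

Answer: D471P,L164Q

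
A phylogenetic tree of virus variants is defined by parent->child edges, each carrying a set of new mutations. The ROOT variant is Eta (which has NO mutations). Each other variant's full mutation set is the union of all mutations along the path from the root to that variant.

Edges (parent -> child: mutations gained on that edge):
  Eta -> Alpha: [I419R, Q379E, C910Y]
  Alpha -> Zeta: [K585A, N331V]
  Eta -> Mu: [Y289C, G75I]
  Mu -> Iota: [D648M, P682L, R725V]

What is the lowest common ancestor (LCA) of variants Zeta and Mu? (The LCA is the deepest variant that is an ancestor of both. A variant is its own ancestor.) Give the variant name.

Answer: Eta

Derivation:
Path from root to Zeta: Eta -> Alpha -> Zeta
  ancestors of Zeta: {Eta, Alpha, Zeta}
Path from root to Mu: Eta -> Mu
  ancestors of Mu: {Eta, Mu}
Common ancestors: {Eta}
Walk up from Mu: Mu (not in ancestors of Zeta), Eta (in ancestors of Zeta)
Deepest common ancestor (LCA) = Eta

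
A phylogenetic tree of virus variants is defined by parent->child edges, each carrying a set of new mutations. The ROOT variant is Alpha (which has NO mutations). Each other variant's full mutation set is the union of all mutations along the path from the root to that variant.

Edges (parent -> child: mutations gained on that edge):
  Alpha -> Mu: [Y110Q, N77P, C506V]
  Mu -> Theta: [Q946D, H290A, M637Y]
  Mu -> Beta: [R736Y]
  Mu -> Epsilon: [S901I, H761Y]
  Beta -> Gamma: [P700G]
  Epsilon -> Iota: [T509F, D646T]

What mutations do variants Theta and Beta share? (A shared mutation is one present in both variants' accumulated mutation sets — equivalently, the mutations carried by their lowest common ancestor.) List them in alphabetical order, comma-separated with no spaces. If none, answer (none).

Accumulating mutations along path to Theta:
  At Alpha: gained [] -> total []
  At Mu: gained ['Y110Q', 'N77P', 'C506V'] -> total ['C506V', 'N77P', 'Y110Q']
  At Theta: gained ['Q946D', 'H290A', 'M637Y'] -> total ['C506V', 'H290A', 'M637Y', 'N77P', 'Q946D', 'Y110Q']
Mutations(Theta) = ['C506V', 'H290A', 'M637Y', 'N77P', 'Q946D', 'Y110Q']
Accumulating mutations along path to Beta:
  At Alpha: gained [] -> total []
  At Mu: gained ['Y110Q', 'N77P', 'C506V'] -> total ['C506V', 'N77P', 'Y110Q']
  At Beta: gained ['R736Y'] -> total ['C506V', 'N77P', 'R736Y', 'Y110Q']
Mutations(Beta) = ['C506V', 'N77P', 'R736Y', 'Y110Q']
Intersection: ['C506V', 'H290A', 'M637Y', 'N77P', 'Q946D', 'Y110Q'] ∩ ['C506V', 'N77P', 'R736Y', 'Y110Q'] = ['C506V', 'N77P', 'Y110Q']

Answer: C506V,N77P,Y110Q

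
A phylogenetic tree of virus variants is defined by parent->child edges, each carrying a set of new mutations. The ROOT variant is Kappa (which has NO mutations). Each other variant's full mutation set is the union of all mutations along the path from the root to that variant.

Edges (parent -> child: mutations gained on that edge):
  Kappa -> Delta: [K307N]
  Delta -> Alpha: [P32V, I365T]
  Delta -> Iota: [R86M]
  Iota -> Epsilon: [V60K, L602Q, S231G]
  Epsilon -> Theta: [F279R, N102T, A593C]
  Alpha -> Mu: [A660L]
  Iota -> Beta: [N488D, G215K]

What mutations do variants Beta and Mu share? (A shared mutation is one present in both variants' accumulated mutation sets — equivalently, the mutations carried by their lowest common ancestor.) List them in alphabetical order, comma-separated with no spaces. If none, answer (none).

Accumulating mutations along path to Beta:
  At Kappa: gained [] -> total []
  At Delta: gained ['K307N'] -> total ['K307N']
  At Iota: gained ['R86M'] -> total ['K307N', 'R86M']
  At Beta: gained ['N488D', 'G215K'] -> total ['G215K', 'K307N', 'N488D', 'R86M']
Mutations(Beta) = ['G215K', 'K307N', 'N488D', 'R86M']
Accumulating mutations along path to Mu:
  At Kappa: gained [] -> total []
  At Delta: gained ['K307N'] -> total ['K307N']
  At Alpha: gained ['P32V', 'I365T'] -> total ['I365T', 'K307N', 'P32V']
  At Mu: gained ['A660L'] -> total ['A660L', 'I365T', 'K307N', 'P32V']
Mutations(Mu) = ['A660L', 'I365T', 'K307N', 'P32V']
Intersection: ['G215K', 'K307N', 'N488D', 'R86M'] ∩ ['A660L', 'I365T', 'K307N', 'P32V'] = ['K307N']

Answer: K307N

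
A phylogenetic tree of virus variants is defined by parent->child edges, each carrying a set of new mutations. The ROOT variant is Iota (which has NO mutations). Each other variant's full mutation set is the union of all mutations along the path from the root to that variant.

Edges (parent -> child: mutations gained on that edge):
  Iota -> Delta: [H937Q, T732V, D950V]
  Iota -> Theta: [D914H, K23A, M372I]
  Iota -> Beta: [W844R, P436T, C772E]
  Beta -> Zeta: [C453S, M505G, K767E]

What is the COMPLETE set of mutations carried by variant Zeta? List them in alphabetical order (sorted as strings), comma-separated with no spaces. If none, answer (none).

At Iota: gained [] -> total []
At Beta: gained ['W844R', 'P436T', 'C772E'] -> total ['C772E', 'P436T', 'W844R']
At Zeta: gained ['C453S', 'M505G', 'K767E'] -> total ['C453S', 'C772E', 'K767E', 'M505G', 'P436T', 'W844R']

Answer: C453S,C772E,K767E,M505G,P436T,W844R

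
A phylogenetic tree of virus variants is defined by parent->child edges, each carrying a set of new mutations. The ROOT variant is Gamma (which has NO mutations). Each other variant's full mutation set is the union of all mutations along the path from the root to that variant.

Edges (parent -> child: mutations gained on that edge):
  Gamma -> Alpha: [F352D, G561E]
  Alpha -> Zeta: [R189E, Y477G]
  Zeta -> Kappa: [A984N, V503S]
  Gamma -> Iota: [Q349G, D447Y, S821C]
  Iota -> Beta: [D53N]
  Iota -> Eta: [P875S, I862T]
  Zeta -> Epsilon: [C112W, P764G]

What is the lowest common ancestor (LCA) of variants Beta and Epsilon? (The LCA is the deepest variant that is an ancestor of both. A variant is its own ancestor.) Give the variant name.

Path from root to Beta: Gamma -> Iota -> Beta
  ancestors of Beta: {Gamma, Iota, Beta}
Path from root to Epsilon: Gamma -> Alpha -> Zeta -> Epsilon
  ancestors of Epsilon: {Gamma, Alpha, Zeta, Epsilon}
Common ancestors: {Gamma}
Walk up from Epsilon: Epsilon (not in ancestors of Beta), Zeta (not in ancestors of Beta), Alpha (not in ancestors of Beta), Gamma (in ancestors of Beta)
Deepest common ancestor (LCA) = Gamma

Answer: Gamma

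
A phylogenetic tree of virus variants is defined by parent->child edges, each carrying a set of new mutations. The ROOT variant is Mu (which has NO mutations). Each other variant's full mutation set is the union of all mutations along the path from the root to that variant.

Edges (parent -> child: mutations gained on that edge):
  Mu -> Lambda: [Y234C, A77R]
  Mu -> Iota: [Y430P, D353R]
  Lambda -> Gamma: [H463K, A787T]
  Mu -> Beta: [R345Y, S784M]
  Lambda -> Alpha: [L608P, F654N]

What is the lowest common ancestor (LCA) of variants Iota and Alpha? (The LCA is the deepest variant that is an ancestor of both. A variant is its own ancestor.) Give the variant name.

Path from root to Iota: Mu -> Iota
  ancestors of Iota: {Mu, Iota}
Path from root to Alpha: Mu -> Lambda -> Alpha
  ancestors of Alpha: {Mu, Lambda, Alpha}
Common ancestors: {Mu}
Walk up from Alpha: Alpha (not in ancestors of Iota), Lambda (not in ancestors of Iota), Mu (in ancestors of Iota)
Deepest common ancestor (LCA) = Mu

Answer: Mu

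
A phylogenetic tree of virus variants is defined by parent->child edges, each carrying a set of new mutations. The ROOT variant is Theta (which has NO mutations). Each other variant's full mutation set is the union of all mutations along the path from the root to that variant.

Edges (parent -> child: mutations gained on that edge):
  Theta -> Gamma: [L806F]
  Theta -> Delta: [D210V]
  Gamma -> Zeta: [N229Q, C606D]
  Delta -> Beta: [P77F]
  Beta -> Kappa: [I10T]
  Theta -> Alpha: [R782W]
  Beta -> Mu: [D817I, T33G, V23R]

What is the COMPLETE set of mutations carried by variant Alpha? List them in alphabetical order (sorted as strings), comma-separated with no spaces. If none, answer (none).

Answer: R782W

Derivation:
At Theta: gained [] -> total []
At Alpha: gained ['R782W'] -> total ['R782W']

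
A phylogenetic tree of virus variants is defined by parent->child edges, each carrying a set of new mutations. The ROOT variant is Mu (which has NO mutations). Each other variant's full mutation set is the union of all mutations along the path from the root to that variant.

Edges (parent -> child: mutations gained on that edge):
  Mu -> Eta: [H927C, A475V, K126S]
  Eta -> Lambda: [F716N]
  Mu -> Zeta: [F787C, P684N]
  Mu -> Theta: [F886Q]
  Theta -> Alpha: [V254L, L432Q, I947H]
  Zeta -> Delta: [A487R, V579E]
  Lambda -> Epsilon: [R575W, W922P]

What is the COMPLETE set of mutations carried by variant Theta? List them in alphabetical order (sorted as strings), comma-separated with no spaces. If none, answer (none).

At Mu: gained [] -> total []
At Theta: gained ['F886Q'] -> total ['F886Q']

Answer: F886Q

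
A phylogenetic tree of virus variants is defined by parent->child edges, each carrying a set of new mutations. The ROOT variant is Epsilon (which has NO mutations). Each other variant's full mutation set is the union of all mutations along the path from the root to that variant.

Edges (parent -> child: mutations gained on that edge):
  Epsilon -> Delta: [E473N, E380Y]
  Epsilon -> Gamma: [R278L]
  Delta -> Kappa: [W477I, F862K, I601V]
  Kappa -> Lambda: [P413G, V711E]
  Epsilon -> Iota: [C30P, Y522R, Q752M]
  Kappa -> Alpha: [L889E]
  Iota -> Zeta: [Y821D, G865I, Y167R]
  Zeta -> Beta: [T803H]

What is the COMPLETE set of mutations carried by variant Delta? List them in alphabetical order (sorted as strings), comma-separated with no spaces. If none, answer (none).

Answer: E380Y,E473N

Derivation:
At Epsilon: gained [] -> total []
At Delta: gained ['E473N', 'E380Y'] -> total ['E380Y', 'E473N']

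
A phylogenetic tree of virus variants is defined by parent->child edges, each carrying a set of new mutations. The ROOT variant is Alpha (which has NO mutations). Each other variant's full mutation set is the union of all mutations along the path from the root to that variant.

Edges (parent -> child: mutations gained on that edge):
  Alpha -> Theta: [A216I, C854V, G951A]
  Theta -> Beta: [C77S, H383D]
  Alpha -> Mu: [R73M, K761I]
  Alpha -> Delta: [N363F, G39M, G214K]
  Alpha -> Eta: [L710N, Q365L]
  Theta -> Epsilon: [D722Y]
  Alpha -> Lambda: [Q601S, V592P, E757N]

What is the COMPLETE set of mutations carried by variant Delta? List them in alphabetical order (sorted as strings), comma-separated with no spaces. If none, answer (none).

At Alpha: gained [] -> total []
At Delta: gained ['N363F', 'G39M', 'G214K'] -> total ['G214K', 'G39M', 'N363F']

Answer: G214K,G39M,N363F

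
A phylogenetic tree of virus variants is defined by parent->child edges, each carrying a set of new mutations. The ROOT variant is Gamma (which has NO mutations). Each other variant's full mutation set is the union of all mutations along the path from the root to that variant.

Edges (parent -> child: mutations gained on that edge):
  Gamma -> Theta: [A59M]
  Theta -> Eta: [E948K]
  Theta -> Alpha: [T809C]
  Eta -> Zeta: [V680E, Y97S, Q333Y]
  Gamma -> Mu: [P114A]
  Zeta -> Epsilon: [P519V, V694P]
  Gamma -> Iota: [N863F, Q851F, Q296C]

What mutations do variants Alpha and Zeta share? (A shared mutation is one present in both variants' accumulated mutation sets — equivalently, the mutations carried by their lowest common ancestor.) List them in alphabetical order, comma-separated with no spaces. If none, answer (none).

Answer: A59M

Derivation:
Accumulating mutations along path to Alpha:
  At Gamma: gained [] -> total []
  At Theta: gained ['A59M'] -> total ['A59M']
  At Alpha: gained ['T809C'] -> total ['A59M', 'T809C']
Mutations(Alpha) = ['A59M', 'T809C']
Accumulating mutations along path to Zeta:
  At Gamma: gained [] -> total []
  At Theta: gained ['A59M'] -> total ['A59M']
  At Eta: gained ['E948K'] -> total ['A59M', 'E948K']
  At Zeta: gained ['V680E', 'Y97S', 'Q333Y'] -> total ['A59M', 'E948K', 'Q333Y', 'V680E', 'Y97S']
Mutations(Zeta) = ['A59M', 'E948K', 'Q333Y', 'V680E', 'Y97S']
Intersection: ['A59M', 'T809C'] ∩ ['A59M', 'E948K', 'Q333Y', 'V680E', 'Y97S'] = ['A59M']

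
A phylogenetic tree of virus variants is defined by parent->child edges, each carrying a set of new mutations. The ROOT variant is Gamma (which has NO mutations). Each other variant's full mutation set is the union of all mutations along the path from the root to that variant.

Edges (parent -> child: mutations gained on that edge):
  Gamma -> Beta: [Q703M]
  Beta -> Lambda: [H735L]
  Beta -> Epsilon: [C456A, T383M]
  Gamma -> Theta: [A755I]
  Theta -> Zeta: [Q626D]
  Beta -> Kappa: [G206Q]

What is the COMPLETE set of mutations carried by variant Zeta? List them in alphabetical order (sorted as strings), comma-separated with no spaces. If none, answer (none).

Answer: A755I,Q626D

Derivation:
At Gamma: gained [] -> total []
At Theta: gained ['A755I'] -> total ['A755I']
At Zeta: gained ['Q626D'] -> total ['A755I', 'Q626D']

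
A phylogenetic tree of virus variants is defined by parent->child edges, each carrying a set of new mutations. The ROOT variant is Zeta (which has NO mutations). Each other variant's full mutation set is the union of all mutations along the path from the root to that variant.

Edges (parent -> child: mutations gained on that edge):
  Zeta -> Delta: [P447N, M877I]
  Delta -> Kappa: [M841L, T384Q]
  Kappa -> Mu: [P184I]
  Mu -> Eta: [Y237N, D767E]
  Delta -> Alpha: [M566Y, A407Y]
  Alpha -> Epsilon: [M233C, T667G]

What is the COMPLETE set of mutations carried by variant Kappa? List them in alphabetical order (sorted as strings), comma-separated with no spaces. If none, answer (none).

Answer: M841L,M877I,P447N,T384Q

Derivation:
At Zeta: gained [] -> total []
At Delta: gained ['P447N', 'M877I'] -> total ['M877I', 'P447N']
At Kappa: gained ['M841L', 'T384Q'] -> total ['M841L', 'M877I', 'P447N', 'T384Q']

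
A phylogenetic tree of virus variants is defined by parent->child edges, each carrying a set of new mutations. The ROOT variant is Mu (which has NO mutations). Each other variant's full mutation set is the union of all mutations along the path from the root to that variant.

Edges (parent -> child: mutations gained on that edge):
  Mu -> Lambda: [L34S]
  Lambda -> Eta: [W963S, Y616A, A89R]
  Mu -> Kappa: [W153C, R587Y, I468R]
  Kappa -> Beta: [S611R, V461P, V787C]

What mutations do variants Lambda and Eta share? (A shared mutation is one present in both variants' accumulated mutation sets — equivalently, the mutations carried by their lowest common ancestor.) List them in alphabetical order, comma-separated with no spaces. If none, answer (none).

Accumulating mutations along path to Lambda:
  At Mu: gained [] -> total []
  At Lambda: gained ['L34S'] -> total ['L34S']
Mutations(Lambda) = ['L34S']
Accumulating mutations along path to Eta:
  At Mu: gained [] -> total []
  At Lambda: gained ['L34S'] -> total ['L34S']
  At Eta: gained ['W963S', 'Y616A', 'A89R'] -> total ['A89R', 'L34S', 'W963S', 'Y616A']
Mutations(Eta) = ['A89R', 'L34S', 'W963S', 'Y616A']
Intersection: ['L34S'] ∩ ['A89R', 'L34S', 'W963S', 'Y616A'] = ['L34S']

Answer: L34S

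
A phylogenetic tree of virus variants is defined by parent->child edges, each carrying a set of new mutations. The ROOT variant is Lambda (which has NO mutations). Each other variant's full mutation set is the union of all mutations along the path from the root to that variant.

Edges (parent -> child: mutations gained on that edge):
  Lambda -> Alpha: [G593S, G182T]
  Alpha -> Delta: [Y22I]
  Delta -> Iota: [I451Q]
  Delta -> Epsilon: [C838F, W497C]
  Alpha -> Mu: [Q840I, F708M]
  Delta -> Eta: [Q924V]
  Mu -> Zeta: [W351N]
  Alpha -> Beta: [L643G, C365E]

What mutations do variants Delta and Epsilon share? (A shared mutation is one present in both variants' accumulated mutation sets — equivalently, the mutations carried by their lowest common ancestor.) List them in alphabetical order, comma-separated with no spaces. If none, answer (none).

Accumulating mutations along path to Delta:
  At Lambda: gained [] -> total []
  At Alpha: gained ['G593S', 'G182T'] -> total ['G182T', 'G593S']
  At Delta: gained ['Y22I'] -> total ['G182T', 'G593S', 'Y22I']
Mutations(Delta) = ['G182T', 'G593S', 'Y22I']
Accumulating mutations along path to Epsilon:
  At Lambda: gained [] -> total []
  At Alpha: gained ['G593S', 'G182T'] -> total ['G182T', 'G593S']
  At Delta: gained ['Y22I'] -> total ['G182T', 'G593S', 'Y22I']
  At Epsilon: gained ['C838F', 'W497C'] -> total ['C838F', 'G182T', 'G593S', 'W497C', 'Y22I']
Mutations(Epsilon) = ['C838F', 'G182T', 'G593S', 'W497C', 'Y22I']
Intersection: ['G182T', 'G593S', 'Y22I'] ∩ ['C838F', 'G182T', 'G593S', 'W497C', 'Y22I'] = ['G182T', 'G593S', 'Y22I']

Answer: G182T,G593S,Y22I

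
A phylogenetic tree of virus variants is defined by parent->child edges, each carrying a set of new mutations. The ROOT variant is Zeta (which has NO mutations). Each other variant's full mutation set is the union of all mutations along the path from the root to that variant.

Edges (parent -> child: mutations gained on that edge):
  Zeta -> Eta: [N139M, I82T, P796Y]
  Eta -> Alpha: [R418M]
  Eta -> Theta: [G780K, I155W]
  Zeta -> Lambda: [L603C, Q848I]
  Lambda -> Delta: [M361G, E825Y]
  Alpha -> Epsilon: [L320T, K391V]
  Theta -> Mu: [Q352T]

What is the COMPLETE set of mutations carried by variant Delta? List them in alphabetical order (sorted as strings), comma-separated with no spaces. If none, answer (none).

At Zeta: gained [] -> total []
At Lambda: gained ['L603C', 'Q848I'] -> total ['L603C', 'Q848I']
At Delta: gained ['M361G', 'E825Y'] -> total ['E825Y', 'L603C', 'M361G', 'Q848I']

Answer: E825Y,L603C,M361G,Q848I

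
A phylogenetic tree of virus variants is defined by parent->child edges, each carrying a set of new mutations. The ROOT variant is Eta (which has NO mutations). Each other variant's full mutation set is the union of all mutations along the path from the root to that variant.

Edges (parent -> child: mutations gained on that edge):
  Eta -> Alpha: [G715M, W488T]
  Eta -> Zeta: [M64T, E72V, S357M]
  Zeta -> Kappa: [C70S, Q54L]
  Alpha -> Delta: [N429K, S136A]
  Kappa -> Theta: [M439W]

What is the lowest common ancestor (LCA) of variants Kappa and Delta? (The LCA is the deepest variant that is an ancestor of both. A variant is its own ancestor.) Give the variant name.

Answer: Eta

Derivation:
Path from root to Kappa: Eta -> Zeta -> Kappa
  ancestors of Kappa: {Eta, Zeta, Kappa}
Path from root to Delta: Eta -> Alpha -> Delta
  ancestors of Delta: {Eta, Alpha, Delta}
Common ancestors: {Eta}
Walk up from Delta: Delta (not in ancestors of Kappa), Alpha (not in ancestors of Kappa), Eta (in ancestors of Kappa)
Deepest common ancestor (LCA) = Eta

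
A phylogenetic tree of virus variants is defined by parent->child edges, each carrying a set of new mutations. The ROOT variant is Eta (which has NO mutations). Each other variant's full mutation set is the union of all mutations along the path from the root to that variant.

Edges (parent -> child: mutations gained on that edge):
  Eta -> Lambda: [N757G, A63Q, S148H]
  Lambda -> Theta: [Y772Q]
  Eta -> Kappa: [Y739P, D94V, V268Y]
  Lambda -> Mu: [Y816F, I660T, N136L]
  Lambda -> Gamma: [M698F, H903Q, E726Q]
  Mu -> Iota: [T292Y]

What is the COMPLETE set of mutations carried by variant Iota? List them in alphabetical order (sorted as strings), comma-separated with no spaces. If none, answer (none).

Answer: A63Q,I660T,N136L,N757G,S148H,T292Y,Y816F

Derivation:
At Eta: gained [] -> total []
At Lambda: gained ['N757G', 'A63Q', 'S148H'] -> total ['A63Q', 'N757G', 'S148H']
At Mu: gained ['Y816F', 'I660T', 'N136L'] -> total ['A63Q', 'I660T', 'N136L', 'N757G', 'S148H', 'Y816F']
At Iota: gained ['T292Y'] -> total ['A63Q', 'I660T', 'N136L', 'N757G', 'S148H', 'T292Y', 'Y816F']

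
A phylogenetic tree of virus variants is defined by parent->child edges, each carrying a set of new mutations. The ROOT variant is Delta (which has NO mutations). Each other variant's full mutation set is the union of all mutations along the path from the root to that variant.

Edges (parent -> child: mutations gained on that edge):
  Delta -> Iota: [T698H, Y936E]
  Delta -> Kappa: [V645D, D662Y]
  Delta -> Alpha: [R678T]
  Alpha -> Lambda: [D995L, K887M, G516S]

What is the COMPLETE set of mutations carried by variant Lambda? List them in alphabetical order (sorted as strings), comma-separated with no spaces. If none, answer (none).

At Delta: gained [] -> total []
At Alpha: gained ['R678T'] -> total ['R678T']
At Lambda: gained ['D995L', 'K887M', 'G516S'] -> total ['D995L', 'G516S', 'K887M', 'R678T']

Answer: D995L,G516S,K887M,R678T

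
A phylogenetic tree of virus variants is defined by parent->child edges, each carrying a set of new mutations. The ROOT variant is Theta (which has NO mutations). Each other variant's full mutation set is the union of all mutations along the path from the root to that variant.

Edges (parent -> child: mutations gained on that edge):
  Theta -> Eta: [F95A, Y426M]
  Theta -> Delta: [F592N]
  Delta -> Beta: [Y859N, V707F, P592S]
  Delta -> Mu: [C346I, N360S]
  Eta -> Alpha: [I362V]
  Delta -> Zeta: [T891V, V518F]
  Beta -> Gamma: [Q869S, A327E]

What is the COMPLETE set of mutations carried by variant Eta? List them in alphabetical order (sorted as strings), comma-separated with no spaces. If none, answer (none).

At Theta: gained [] -> total []
At Eta: gained ['F95A', 'Y426M'] -> total ['F95A', 'Y426M']

Answer: F95A,Y426M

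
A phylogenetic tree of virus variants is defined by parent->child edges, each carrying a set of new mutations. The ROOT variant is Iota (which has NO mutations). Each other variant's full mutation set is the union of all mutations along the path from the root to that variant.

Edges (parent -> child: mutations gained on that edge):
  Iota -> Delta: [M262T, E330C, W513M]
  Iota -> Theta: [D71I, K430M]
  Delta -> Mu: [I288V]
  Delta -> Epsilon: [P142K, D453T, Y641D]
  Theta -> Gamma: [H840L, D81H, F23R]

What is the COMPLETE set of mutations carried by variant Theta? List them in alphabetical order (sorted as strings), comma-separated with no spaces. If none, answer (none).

At Iota: gained [] -> total []
At Theta: gained ['D71I', 'K430M'] -> total ['D71I', 'K430M']

Answer: D71I,K430M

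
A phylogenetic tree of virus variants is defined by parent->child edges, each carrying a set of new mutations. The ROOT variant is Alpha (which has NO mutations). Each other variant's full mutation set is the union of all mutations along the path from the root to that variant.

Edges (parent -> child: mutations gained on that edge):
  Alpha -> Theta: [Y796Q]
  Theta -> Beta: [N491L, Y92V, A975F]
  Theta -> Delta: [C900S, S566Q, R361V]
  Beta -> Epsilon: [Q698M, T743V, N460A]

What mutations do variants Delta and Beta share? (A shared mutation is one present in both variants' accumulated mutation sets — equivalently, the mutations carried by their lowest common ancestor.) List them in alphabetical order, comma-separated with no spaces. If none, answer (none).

Accumulating mutations along path to Delta:
  At Alpha: gained [] -> total []
  At Theta: gained ['Y796Q'] -> total ['Y796Q']
  At Delta: gained ['C900S', 'S566Q', 'R361V'] -> total ['C900S', 'R361V', 'S566Q', 'Y796Q']
Mutations(Delta) = ['C900S', 'R361V', 'S566Q', 'Y796Q']
Accumulating mutations along path to Beta:
  At Alpha: gained [] -> total []
  At Theta: gained ['Y796Q'] -> total ['Y796Q']
  At Beta: gained ['N491L', 'Y92V', 'A975F'] -> total ['A975F', 'N491L', 'Y796Q', 'Y92V']
Mutations(Beta) = ['A975F', 'N491L', 'Y796Q', 'Y92V']
Intersection: ['C900S', 'R361V', 'S566Q', 'Y796Q'] ∩ ['A975F', 'N491L', 'Y796Q', 'Y92V'] = ['Y796Q']

Answer: Y796Q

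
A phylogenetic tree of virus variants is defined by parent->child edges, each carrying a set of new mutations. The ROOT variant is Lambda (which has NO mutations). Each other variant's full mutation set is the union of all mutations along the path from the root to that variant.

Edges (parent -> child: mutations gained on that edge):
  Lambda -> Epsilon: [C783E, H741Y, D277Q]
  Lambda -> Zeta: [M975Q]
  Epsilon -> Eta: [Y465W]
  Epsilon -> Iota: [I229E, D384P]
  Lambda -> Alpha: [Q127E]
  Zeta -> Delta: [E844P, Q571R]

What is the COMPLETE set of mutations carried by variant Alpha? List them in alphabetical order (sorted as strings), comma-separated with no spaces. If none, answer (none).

At Lambda: gained [] -> total []
At Alpha: gained ['Q127E'] -> total ['Q127E']

Answer: Q127E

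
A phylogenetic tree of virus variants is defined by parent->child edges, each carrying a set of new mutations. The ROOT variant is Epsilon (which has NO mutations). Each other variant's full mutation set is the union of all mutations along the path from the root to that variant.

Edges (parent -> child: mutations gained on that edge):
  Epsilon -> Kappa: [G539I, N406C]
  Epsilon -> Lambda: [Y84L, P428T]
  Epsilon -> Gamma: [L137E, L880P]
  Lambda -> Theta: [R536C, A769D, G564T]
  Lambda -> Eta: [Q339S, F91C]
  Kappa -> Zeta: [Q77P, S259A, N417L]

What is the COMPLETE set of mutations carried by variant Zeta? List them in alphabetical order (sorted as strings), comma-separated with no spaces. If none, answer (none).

At Epsilon: gained [] -> total []
At Kappa: gained ['G539I', 'N406C'] -> total ['G539I', 'N406C']
At Zeta: gained ['Q77P', 'S259A', 'N417L'] -> total ['G539I', 'N406C', 'N417L', 'Q77P', 'S259A']

Answer: G539I,N406C,N417L,Q77P,S259A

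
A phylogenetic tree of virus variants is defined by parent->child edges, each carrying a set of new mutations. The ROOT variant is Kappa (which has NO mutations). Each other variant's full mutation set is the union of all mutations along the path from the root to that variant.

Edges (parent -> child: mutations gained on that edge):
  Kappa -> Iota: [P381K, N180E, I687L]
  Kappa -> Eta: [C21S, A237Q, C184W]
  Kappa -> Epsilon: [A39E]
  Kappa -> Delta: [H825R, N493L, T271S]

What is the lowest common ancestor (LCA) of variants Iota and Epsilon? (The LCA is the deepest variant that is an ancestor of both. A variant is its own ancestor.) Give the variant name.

Answer: Kappa

Derivation:
Path from root to Iota: Kappa -> Iota
  ancestors of Iota: {Kappa, Iota}
Path from root to Epsilon: Kappa -> Epsilon
  ancestors of Epsilon: {Kappa, Epsilon}
Common ancestors: {Kappa}
Walk up from Epsilon: Epsilon (not in ancestors of Iota), Kappa (in ancestors of Iota)
Deepest common ancestor (LCA) = Kappa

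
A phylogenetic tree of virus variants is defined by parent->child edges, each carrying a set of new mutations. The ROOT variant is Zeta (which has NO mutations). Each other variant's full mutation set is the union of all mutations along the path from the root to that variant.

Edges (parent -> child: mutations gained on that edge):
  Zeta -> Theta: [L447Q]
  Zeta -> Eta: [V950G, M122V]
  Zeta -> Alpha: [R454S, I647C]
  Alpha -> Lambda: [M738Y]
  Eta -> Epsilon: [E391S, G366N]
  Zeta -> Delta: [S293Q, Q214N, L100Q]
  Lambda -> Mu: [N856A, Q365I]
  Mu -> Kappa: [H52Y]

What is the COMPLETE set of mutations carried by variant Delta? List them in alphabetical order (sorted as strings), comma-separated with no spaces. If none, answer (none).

Answer: L100Q,Q214N,S293Q

Derivation:
At Zeta: gained [] -> total []
At Delta: gained ['S293Q', 'Q214N', 'L100Q'] -> total ['L100Q', 'Q214N', 'S293Q']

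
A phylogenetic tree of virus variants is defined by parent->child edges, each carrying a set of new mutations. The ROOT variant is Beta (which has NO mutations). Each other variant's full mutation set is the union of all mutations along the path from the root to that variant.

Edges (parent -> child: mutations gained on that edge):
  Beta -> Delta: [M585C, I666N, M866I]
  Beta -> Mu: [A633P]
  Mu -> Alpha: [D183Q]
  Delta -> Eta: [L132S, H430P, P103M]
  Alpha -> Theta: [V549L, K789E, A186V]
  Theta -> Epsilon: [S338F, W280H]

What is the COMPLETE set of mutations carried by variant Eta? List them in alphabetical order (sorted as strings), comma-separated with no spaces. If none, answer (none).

Answer: H430P,I666N,L132S,M585C,M866I,P103M

Derivation:
At Beta: gained [] -> total []
At Delta: gained ['M585C', 'I666N', 'M866I'] -> total ['I666N', 'M585C', 'M866I']
At Eta: gained ['L132S', 'H430P', 'P103M'] -> total ['H430P', 'I666N', 'L132S', 'M585C', 'M866I', 'P103M']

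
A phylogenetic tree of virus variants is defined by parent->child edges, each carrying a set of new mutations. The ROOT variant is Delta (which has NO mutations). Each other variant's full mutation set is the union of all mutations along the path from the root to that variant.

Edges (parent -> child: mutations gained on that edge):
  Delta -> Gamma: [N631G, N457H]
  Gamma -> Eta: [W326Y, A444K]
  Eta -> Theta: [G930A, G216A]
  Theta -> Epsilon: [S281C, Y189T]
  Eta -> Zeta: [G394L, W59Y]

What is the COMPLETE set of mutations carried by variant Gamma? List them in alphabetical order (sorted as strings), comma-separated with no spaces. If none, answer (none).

Answer: N457H,N631G

Derivation:
At Delta: gained [] -> total []
At Gamma: gained ['N631G', 'N457H'] -> total ['N457H', 'N631G']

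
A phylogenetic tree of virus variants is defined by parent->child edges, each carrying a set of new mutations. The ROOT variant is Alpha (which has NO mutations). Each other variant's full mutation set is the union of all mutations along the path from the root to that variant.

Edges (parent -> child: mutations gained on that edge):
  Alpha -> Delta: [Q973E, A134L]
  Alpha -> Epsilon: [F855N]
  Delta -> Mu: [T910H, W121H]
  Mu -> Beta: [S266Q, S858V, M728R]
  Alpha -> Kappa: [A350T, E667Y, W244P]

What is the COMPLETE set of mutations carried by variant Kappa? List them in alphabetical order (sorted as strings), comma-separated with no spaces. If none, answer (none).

At Alpha: gained [] -> total []
At Kappa: gained ['A350T', 'E667Y', 'W244P'] -> total ['A350T', 'E667Y', 'W244P']

Answer: A350T,E667Y,W244P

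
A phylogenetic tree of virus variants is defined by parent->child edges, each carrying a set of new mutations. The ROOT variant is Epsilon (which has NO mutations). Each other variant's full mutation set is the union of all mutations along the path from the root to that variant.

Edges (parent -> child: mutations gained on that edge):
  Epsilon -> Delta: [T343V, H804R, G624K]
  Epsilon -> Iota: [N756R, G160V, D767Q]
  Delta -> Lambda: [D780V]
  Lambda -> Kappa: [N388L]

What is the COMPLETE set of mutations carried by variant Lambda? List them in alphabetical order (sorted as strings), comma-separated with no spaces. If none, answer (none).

At Epsilon: gained [] -> total []
At Delta: gained ['T343V', 'H804R', 'G624K'] -> total ['G624K', 'H804R', 'T343V']
At Lambda: gained ['D780V'] -> total ['D780V', 'G624K', 'H804R', 'T343V']

Answer: D780V,G624K,H804R,T343V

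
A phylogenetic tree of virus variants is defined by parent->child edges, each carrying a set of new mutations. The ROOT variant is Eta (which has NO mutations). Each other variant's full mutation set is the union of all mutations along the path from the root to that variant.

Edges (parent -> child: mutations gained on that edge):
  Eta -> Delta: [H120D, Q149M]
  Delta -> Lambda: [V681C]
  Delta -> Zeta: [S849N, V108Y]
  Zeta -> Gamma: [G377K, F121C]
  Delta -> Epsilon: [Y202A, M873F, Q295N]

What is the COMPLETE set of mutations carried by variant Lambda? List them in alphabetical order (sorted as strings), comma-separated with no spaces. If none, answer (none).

Answer: H120D,Q149M,V681C

Derivation:
At Eta: gained [] -> total []
At Delta: gained ['H120D', 'Q149M'] -> total ['H120D', 'Q149M']
At Lambda: gained ['V681C'] -> total ['H120D', 'Q149M', 'V681C']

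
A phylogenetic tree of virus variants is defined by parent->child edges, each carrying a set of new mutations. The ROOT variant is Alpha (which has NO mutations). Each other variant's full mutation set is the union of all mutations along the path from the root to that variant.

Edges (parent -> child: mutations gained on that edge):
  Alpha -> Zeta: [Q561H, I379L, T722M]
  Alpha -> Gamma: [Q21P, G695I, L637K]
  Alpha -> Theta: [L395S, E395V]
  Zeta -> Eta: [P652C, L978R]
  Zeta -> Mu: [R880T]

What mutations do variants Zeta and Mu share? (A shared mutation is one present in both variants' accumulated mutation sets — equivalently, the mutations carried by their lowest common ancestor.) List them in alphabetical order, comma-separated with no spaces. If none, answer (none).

Accumulating mutations along path to Zeta:
  At Alpha: gained [] -> total []
  At Zeta: gained ['Q561H', 'I379L', 'T722M'] -> total ['I379L', 'Q561H', 'T722M']
Mutations(Zeta) = ['I379L', 'Q561H', 'T722M']
Accumulating mutations along path to Mu:
  At Alpha: gained [] -> total []
  At Zeta: gained ['Q561H', 'I379L', 'T722M'] -> total ['I379L', 'Q561H', 'T722M']
  At Mu: gained ['R880T'] -> total ['I379L', 'Q561H', 'R880T', 'T722M']
Mutations(Mu) = ['I379L', 'Q561H', 'R880T', 'T722M']
Intersection: ['I379L', 'Q561H', 'T722M'] ∩ ['I379L', 'Q561H', 'R880T', 'T722M'] = ['I379L', 'Q561H', 'T722M']

Answer: I379L,Q561H,T722M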